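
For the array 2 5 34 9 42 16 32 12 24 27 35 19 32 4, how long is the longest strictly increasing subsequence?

7

Scanning left to right, the best length ending at each element is: 2→1, 5→2, 34→3, 9→3, 42→4, 16→4, 32→5, 12→4, 24→5, 27→6, 35→7, 19→5, 32→7, 4→2.
So the longest increasing subsequence has length 7, e.g. 2, 5, 9, 16, 24, 27, 35.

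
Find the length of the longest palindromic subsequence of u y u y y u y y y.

Using dp[i][j] = 2 + dp[i+1][j−1] if the ends match, else max(dp[i+1][j], dp[i][j−1]):
dp[1][9] = 7. A witness is yyyuyyy at positions 2,4,5,6,7,8,9.

7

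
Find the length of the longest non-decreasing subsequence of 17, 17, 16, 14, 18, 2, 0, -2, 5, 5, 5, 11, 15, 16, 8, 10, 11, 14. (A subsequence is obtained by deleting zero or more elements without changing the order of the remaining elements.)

Scanning left to right, the best length ending at each element is: 17→1, 17→2, 16→1, 14→1, 18→3, 2→1, 0→1, -2→1, 5→2, 5→3, 5→4, 11→5, 15→6, 16→7, 8→5, 10→6, 11→7, 14→8.
So the longest non-decreasing subsequence has length 8, e.g. 2, 5, 5, 5, 8, 10, 11, 14.

8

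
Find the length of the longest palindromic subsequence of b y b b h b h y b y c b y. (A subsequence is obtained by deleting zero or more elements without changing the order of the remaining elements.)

9

Using dp[i][j] = 2 + dp[i+1][j−1] if the ends match, else max(dp[i+1][j], dp[i][j−1]):
dp[1][13] = 9. A witness is ybbhbhbby at positions 2,3,4,5,6,7,9,12,13.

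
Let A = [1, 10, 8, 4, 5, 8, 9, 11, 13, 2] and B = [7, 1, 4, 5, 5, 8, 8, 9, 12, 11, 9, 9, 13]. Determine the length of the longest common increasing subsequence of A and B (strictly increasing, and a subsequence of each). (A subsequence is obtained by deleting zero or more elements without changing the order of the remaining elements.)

7

For each value that appears in both, track the longest common increasing run ending there.
The best achievable length is 7; one witness is 1, 4, 5, 8, 9, 11, 13 (A-positions 1,4,5,6,7,8,9, B-positions 2,3,4,6,8,10,13).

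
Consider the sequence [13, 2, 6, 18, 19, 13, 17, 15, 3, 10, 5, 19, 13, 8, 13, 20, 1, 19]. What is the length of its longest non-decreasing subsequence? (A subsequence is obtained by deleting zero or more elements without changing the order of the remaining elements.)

Let dp[i] be the longest non-decreasing subsequence ending at position i. Then dp = [1, 1, 2, 3, 4, 3, 4, 4, 2, 3, 3, 5, 4, 4, 5, 6, 1, 6].
The maximum is 6; one witness is 2, 6, 18, 19, 19, 20 at positions 2,3,4,5,12,16.

6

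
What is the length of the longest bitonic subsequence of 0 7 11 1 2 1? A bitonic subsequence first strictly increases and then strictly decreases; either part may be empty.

Let inc[i] be the LIS ending at i and dec[i] the longest strictly decreasing subsequence starting at i. inc = [1, 2, 3, 2, 3, 2], dec = [1, 3, 3, 1, 2, 1].
max_i inc[i]+dec[i]−1 = 5, with one witness 0, 7, 11, 2, 1.

5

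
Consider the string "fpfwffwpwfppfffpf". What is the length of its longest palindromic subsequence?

13

One longest palindromic subsequence is fpfffpppfffpf (positions 1,2,3,5,6,8,11,12,13,14,15,16,17); it reads the same forward and backward, and the interval DP gives dp[1][17] = 13.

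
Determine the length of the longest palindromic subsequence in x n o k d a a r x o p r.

Using dp[i][j] = 2 + dp[i+1][j−1] if the ends match, else max(dp[i+1][j], dp[i][j−1]):
dp[1][12] = 4. A witness is oaao at positions 3,6,7,10.

4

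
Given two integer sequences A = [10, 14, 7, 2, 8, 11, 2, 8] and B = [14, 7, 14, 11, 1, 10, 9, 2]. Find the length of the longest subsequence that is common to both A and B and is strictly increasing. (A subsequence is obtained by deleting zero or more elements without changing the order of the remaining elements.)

2

A longest common strictly increasing subsequence is 7, 11 (length 2); it appears in order in both A and B, and no longer such subsequence exists.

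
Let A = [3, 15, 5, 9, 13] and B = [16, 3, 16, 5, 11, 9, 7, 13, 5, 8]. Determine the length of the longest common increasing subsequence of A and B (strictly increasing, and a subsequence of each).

4

For each value that appears in both, track the longest common increasing run ending there.
The best achievable length is 4; one witness is 3, 5, 9, 13 (A-positions 1,3,4,5, B-positions 2,4,6,8).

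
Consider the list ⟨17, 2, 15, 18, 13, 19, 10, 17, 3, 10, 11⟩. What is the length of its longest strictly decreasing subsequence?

One longest decreasing subsequence is 17, 15, 13, 10, 3 (positions 1,3,5,7,9), of length 5; no longer one exists.

5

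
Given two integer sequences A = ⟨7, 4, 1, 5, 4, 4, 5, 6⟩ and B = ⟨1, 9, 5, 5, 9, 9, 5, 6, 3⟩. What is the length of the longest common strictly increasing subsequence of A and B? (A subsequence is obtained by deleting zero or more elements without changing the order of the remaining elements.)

For each value that appears in both, track the longest common increasing run ending there.
The best achievable length is 3; one witness is 1, 5, 6 (A-positions 3,4,8, B-positions 1,3,8).

3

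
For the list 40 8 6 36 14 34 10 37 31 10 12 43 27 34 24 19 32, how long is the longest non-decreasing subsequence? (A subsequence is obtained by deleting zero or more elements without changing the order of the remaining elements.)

6

Let dp[i] be the longest non-decreasing subsequence ending at position i. Then dp = [1, 1, 1, 2, 2, 3, 2, 4, 3, 3, 4, 5, 5, 6, 5, 5, 6].
The maximum is 6; one witness is 8, 10, 10, 12, 27, 34 at positions 2,7,10,11,13,14.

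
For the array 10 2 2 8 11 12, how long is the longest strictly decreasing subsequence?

Let dp[i] be the longest decreasing subsequence ending at position i. Then dp = [1, 2, 2, 2, 1, 1].
The maximum is 2; one witness is 10, 2 at positions 1,2.

2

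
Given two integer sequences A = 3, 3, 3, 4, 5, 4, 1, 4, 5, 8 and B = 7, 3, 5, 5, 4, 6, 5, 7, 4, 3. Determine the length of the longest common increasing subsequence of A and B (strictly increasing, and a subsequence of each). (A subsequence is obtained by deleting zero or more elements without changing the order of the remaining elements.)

For each value that appears in both, track the longest common increasing run ending there.
The best achievable length is 3; one witness is 3, 4, 5 (A-positions 1,4,5, B-positions 2,5,7).

3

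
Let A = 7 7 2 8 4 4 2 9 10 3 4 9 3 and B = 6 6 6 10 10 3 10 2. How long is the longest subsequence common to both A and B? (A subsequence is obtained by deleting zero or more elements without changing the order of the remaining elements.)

2

A longest common subsequence is 10, 3 (length 2); the LCS DP confirms no longer common subsequence exists.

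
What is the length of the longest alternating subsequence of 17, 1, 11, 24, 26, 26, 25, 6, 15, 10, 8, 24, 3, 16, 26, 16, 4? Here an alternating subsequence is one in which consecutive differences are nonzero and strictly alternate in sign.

10

A longest alternating subsequence is 17, 1, 11, 6, 15, 10, 24, 3, 26, 16 (positions 1,2,3,8,9,10,12,13,15,16); its 9 consecutive differences strictly alternate in sign, and length 10 is optimal.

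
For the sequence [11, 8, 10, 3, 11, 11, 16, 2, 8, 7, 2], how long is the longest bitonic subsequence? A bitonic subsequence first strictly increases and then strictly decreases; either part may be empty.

One longest bitonic subsequence is 8, 10, 11, 16, 8, 7, 2 (positions 2,3,5,7,9,10,11): it rises to 16 then falls. Length 7 is optimal.

7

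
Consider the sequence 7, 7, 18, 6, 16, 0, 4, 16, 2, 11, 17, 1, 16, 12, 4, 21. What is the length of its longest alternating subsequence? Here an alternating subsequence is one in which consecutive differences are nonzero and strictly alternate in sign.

12

A longest alternating subsequence is 7, 18, 6, 16, 0, 4, 2, 11, 1, 16, 12, 21 (positions 1,3,4,5,6,7,9,10,12,13,14,16); its 11 consecutive differences strictly alternate in sign, and length 12 is optimal.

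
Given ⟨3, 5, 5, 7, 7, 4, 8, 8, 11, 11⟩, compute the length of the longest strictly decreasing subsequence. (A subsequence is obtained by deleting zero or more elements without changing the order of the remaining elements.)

One longest decreasing subsequence is 5, 4 (positions 2,6), of length 2; no longer one exists.

2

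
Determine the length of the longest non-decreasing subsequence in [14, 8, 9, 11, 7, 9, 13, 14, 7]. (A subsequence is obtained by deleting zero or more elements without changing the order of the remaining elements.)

5

Scanning left to right, the best length ending at each element is: 14→1, 8→1, 9→2, 11→3, 7→1, 9→3, 13→4, 14→5, 7→2.
So the longest non-decreasing subsequence has length 5, e.g. 8, 9, 11, 13, 14.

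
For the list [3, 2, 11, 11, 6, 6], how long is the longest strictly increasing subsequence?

2

Scanning left to right, the best length ending at each element is: 3→1, 2→1, 11→2, 11→2, 6→2, 6→2.
So the longest increasing subsequence has length 2, e.g. 3, 11.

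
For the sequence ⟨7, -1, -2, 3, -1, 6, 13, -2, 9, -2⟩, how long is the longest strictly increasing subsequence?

4

Scanning left to right, the best length ending at each element is: 7→1, -1→1, -2→1, 3→2, -1→2, 6→3, 13→4, -2→1, 9→4, -2→1.
So the longest increasing subsequence has length 4, e.g. -1, 3, 6, 13.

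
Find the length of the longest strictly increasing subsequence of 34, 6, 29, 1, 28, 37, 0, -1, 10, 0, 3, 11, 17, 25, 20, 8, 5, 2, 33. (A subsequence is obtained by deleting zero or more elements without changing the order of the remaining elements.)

7

Scanning left to right, the best length ending at each element is: 34→1, 6→1, 29→2, 1→1, 28→2, 37→3, 0→1, -1→1, 10→2, 0→2, 3→3, 11→4, 17→5, 25→6, 20→6, 8→4, 5→4, 2→3, 33→7.
So the longest increasing subsequence has length 7, e.g. -1, 0, 3, 11, 17, 25, 33.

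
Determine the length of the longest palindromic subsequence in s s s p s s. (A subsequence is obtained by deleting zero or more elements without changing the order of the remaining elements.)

5

Using dp[i][j] = 2 + dp[i+1][j−1] if the ends match, else max(dp[i+1][j], dp[i][j−1]):
dp[1][6] = 5. A witness is sspss at positions 1,2,4,5,6.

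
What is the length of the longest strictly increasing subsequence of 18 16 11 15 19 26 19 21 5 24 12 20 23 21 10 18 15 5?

5

Let dp[i] be the longest increasing subsequence ending at position i. Then dp = [1, 1, 1, 2, 3, 4, 3, 4, 1, 5, 2, 4, 5, 5, 2, 3, 3, 1].
The maximum is 5; one witness is 11, 15, 19, 21, 24 at positions 3,4,5,8,10.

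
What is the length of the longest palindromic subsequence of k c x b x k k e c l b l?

5

One longest palindromic subsequence is cxbxc (positions 2,3,4,5,9); it reads the same forward and backward, and the interval DP gives dp[1][12] = 5.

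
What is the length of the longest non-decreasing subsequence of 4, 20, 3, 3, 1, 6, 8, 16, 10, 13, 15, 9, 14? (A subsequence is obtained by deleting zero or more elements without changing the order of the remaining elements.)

Scanning left to right, the best length ending at each element is: 4→1, 20→2, 3→1, 3→2, 1→1, 6→3, 8→4, 16→5, 10→5, 13→6, 15→7, 9→5, 14→7.
So the longest non-decreasing subsequence has length 7, e.g. 3, 3, 6, 8, 10, 13, 15.

7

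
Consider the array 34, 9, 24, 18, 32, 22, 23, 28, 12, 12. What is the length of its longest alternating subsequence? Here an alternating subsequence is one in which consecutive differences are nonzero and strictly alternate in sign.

8

A longest alternating subsequence is 34, 9, 24, 18, 32, 22, 23, 12 (positions 1,2,3,4,5,6,7,9); its 7 consecutive differences strictly alternate in sign, and length 8 is optimal.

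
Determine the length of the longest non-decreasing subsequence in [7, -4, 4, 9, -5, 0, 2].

3

One longest non-decreasing subsequence is -4, 4, 9 (positions 2,3,4), of length 3; no longer one exists.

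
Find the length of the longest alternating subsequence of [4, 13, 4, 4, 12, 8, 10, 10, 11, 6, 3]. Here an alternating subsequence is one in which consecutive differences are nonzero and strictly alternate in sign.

7

A longest alternating subsequence is 4, 13, 4, 12, 8, 10, 6 (positions 1,2,3,5,6,7,10); its 6 consecutive differences strictly alternate in sign, and length 7 is optimal.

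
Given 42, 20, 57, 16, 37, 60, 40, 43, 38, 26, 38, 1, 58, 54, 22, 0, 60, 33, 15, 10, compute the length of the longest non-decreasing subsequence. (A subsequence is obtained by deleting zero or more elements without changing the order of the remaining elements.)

6

Scanning left to right, the best length ending at each element is: 42→1, 20→1, 57→2, 16→1, 37→2, 60→3, 40→3, 43→4, 38→3, 26→2, 38→4, 1→1, 58→5, 54→5, 22→2, 0→1, 60→6, 33→3, 15→2, 10→2.
So the longest non-decreasing subsequence has length 6, e.g. 20, 37, 40, 43, 58, 60.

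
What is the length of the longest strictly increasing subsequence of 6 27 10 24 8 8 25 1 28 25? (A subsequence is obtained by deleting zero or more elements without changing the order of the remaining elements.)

Scanning left to right, the best length ending at each element is: 6→1, 27→2, 10→2, 24→3, 8→2, 8→2, 25→4, 1→1, 28→5, 25→4.
So the longest increasing subsequence has length 5, e.g. 6, 10, 24, 25, 28.

5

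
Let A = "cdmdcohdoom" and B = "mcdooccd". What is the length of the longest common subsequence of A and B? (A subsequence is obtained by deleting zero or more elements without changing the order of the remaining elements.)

5

A longest common subsequence is mcdoo (length 5); the LCS DP confirms no longer common subsequence exists.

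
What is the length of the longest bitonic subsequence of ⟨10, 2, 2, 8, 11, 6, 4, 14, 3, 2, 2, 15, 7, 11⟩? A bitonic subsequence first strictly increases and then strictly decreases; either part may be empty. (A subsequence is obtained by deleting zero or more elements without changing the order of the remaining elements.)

7

One longest bitonic subsequence is 2, 8, 11, 6, 4, 3, 2 (positions 2,4,5,6,7,9,11): it rises to 11 then falls. Length 7 is optimal.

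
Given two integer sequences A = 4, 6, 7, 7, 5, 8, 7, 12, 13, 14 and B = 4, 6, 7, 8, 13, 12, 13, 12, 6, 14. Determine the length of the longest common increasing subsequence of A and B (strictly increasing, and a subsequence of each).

7

For each value that appears in both, track the longest common increasing run ending there.
The best achievable length is 7; one witness is 4, 6, 7, 8, 12, 13, 14 (A-positions 1,2,3,6,8,9,10, B-positions 1,2,3,4,6,7,10).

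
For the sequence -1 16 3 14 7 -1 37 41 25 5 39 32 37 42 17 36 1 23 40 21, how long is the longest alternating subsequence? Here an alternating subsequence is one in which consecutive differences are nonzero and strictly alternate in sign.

15

Track the best alternating length ending on an up-step vs a down-step at each position: up/down = 1/1, 2/1, 2/3, 4/3, 4/5, 1/5, 6/1, 6/1, 6/7, 6/7, 8/7, 8/9, 10/9, 10/1, 8/11, 12/11, 6/13, 14/13, 14/11, 14/15.
The maximum over both is 15; one such subsequence is -1, 16, 3, 14, 7, 37, 25, 39, 32, 37, 17, 36, 1, 23, 21.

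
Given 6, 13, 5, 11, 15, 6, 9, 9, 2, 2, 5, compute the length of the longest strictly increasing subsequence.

One longest increasing subsequence is 6, 13, 15 (positions 1,2,5), of length 3; no longer one exists.

3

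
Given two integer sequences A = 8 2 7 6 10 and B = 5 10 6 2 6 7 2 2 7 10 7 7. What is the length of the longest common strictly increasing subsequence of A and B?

A longest common strictly increasing subsequence is 2, 6, 10 (length 3); it appears in order in both A and B, and no longer such subsequence exists.

3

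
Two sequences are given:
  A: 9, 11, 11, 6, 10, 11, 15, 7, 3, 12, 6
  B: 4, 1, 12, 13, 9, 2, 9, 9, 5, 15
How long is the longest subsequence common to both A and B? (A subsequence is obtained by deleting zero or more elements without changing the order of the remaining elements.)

A longest common subsequence is 9, 15 (length 2); the LCS DP confirms no longer common subsequence exists.

2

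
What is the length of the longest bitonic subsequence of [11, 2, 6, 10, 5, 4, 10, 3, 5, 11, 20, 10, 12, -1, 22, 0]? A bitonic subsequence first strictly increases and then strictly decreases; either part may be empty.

7

Let inc[i] be the LIS ending at i and dec[i] the longest strictly decreasing subsequence starting at i. inc = [1, 1, 2, 3, 2, 2, 3, 2, 3, 4, 5, 4, 5, 1, 6, 2], dec = [6, 2, 5, 5, 4, 3, 3, 2, 2, 3, 3, 2, 2, 1, 2, 1].
max_i inc[i]+dec[i]−1 = 7, with one witness 2, 6, 10, 5, 4, 3, 0.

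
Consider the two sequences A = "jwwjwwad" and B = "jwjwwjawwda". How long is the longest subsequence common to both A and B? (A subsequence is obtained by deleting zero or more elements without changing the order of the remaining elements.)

Backtracking the LCS table gives one alignment: j (A1,B3) → w (A2,B4) → w (A3,B5) → j (A4,B6) → w (A5,B8) → w (A6,B9) → a (A7,B11).
So the longest common subsequence has length 7.

7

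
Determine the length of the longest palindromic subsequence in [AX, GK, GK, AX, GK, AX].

5

Using dp[i][j] = 2 + dp[i+1][j−1] if the ends match, else max(dp[i+1][j], dp[i][j−1]):
dp[1][6] = 5. A witness is AX GK AX GK AX at positions 1,2,4,5,6.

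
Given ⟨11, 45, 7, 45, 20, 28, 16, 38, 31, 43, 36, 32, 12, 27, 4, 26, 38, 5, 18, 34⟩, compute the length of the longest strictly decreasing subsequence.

7

Scanning left to right, the best length ending at each element is: 11→1, 45→1, 7→2, 45→1, 20→2, 28→2, 16→3, 38→2, 31→3, 43→2, 36→3, 32→4, 12→5, 27→5, 4→6, 26→6, 38→3, 5→7, 18→7, 34→4.
So the longest decreasing subsequence has length 7, e.g. 45, 38, 36, 32, 27, 26, 5.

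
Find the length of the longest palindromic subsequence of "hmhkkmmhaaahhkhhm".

11

Using dp[i][j] = 2 + dp[i+1][j−1] if the ends match, else max(dp[i+1][j], dp[i][j−1]):
dp[1][17] = 11. A witness is mhkhaaahkhm at positions 2,3,5,8,9,10,11,13,14,16,17.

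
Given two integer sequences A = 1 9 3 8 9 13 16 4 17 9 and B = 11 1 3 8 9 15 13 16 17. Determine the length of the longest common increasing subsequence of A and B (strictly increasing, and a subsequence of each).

7

A longest common strictly increasing subsequence is 1, 3, 8, 9, 13, 16, 17 (length 7); it appears in order in both A and B, and no longer such subsequence exists.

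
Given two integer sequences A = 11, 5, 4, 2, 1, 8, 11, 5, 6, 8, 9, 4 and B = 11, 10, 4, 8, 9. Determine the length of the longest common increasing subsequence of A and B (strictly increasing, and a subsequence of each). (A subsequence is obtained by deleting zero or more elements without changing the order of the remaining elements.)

A longest common strictly increasing subsequence is 4, 8, 9 (length 3); it appears in order in both A and B, and no longer such subsequence exists.

3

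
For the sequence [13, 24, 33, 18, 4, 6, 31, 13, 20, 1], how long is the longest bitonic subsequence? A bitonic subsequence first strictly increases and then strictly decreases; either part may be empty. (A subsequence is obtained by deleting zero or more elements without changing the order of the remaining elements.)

One longest bitonic subsequence is 13, 24, 33, 31, 20, 1 (positions 1,2,3,7,9,10): it rises to 33 then falls. Length 6 is optimal.

6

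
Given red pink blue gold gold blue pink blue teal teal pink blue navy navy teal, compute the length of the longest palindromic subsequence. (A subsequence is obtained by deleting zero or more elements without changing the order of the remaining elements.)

6

Using dp[i][j] = 2 + dp[i+1][j−1] if the ends match, else max(dp[i+1][j], dp[i][j−1]):
dp[1][15] = 6. A witness is blue pink teal teal pink blue at positions 6,7,9,10,11,12.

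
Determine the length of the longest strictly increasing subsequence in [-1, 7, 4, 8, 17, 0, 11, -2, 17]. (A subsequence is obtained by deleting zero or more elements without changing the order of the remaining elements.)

One longest increasing subsequence is -1, 7, 8, 11, 17 (positions 1,2,4,7,9), of length 5; no longer one exists.

5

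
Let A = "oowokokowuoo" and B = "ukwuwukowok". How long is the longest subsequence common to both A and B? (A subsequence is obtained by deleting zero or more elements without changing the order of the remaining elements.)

5

A longest common subsequence is wkowo (length 5); the LCS DP confirms no longer common subsequence exists.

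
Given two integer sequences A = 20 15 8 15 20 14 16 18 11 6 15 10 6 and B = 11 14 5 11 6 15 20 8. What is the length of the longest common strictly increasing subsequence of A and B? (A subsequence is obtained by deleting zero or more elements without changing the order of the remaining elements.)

A longest common strictly increasing subsequence is 11, 15 (length 2); it appears in order in both A and B, and no longer such subsequence exists.

2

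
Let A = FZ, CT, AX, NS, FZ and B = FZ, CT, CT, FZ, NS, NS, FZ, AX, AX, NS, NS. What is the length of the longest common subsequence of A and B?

A longest common subsequence is FZ, CT, AX, NS (length 4); the LCS DP confirms no longer common subsequence exists.

4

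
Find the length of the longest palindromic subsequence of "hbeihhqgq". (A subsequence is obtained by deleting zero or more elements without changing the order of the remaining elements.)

One longest palindromic subsequence is qgq (positions 7,8,9); it reads the same forward and backward, and the interval DP gives dp[1][9] = 3.

3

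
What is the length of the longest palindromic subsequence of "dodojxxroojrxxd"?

10

Using dp[i][j] = 2 + dp[i+1][j−1] if the ends match, else max(dp[i+1][j], dp[i][j−1]):
dp[1][15] = 10. A witness is dxxroorxxd at positions 1,6,7,8,9,10,12,13,14,15.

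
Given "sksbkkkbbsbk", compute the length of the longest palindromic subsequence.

9

Using dp[i][j] = 2 + dp[i+1][j−1] if the ends match, else max(dp[i+1][j], dp[i][j−1]):
dp[1][12] = 9. A witness is ksbkkkbsk at positions 2,3,4,5,6,7,9,10,12.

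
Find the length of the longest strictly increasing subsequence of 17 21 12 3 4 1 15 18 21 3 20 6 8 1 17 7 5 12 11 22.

6

Scanning left to right, the best length ending at each element is: 17→1, 21→2, 12→1, 3→1, 4→2, 1→1, 15→3, 18→4, 21→5, 3→2, 20→5, 6→3, 8→4, 1→1, 17→5, 7→4, 5→3, 12→5, 11→5, 22→6.
So the longest increasing subsequence has length 6, e.g. 3, 4, 15, 18, 21, 22.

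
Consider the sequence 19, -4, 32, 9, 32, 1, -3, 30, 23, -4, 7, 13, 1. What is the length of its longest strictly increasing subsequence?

4

One longest increasing subsequence is -4, 1, 7, 13 (positions 2,6,11,12), of length 4; no longer one exists.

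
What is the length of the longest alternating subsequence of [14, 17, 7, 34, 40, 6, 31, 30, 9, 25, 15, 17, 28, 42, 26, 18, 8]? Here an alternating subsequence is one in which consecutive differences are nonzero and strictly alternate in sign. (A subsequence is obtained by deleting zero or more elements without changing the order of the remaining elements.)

Track the best alternating length ending on an up-step vs a down-step at each position: up/down = 1/1, 2/1, 1/3, 4/1, 4/1, 1/5, 6/5, 6/7, 6/7, 8/7, 8/9, 10/9, 10/7, 10/1, 10/11, 10/11, 6/11.
The maximum over both is 11; one such subsequence is 14, 17, 7, 34, 6, 31, 9, 25, 15, 28, 26.

11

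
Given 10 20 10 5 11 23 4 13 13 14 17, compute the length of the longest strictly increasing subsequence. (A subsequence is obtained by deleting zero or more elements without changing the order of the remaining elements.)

Scanning left to right, the best length ending at each element is: 10→1, 20→2, 10→1, 5→1, 11→2, 23→3, 4→1, 13→3, 13→3, 14→4, 17→5.
So the longest increasing subsequence has length 5, e.g. 10, 11, 13, 14, 17.

5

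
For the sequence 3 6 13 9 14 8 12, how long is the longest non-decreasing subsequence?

4

Scanning left to right, the best length ending at each element is: 3→1, 6→2, 13→3, 9→3, 14→4, 8→3, 12→4.
So the longest non-decreasing subsequence has length 4, e.g. 3, 6, 13, 14.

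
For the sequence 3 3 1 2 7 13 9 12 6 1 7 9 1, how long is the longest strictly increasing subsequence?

5

One longest increasing subsequence is 1, 2, 7, 9, 12 (positions 3,4,5,7,8), of length 5; no longer one exists.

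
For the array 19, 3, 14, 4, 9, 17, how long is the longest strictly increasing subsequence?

Scanning left to right, the best length ending at each element is: 19→1, 3→1, 14→2, 4→2, 9→3, 17→4.
So the longest increasing subsequence has length 4, e.g. 3, 4, 9, 17.

4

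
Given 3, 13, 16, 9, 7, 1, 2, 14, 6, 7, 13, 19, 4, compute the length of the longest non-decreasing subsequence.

6

One longest non-decreasing subsequence is 1, 2, 6, 7, 13, 19 (positions 6,7,9,10,11,12), of length 6; no longer one exists.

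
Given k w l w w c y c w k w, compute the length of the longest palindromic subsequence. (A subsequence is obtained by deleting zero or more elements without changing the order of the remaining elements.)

One longest palindromic subsequence is wwcycww (positions 2,5,6,7,8,9,11); it reads the same forward and backward, and the interval DP gives dp[1][11] = 7.

7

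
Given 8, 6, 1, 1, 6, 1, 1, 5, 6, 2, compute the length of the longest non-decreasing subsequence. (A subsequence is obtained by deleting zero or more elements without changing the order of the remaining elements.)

6

Scanning left to right, the best length ending at each element is: 8→1, 6→1, 1→1, 1→2, 6→3, 1→3, 1→4, 5→5, 6→6, 2→5.
So the longest non-decreasing subsequence has length 6, e.g. 1, 1, 1, 1, 5, 6.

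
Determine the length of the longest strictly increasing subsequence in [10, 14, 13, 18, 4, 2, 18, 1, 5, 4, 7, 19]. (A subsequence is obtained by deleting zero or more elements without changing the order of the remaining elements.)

Let dp[i] be the longest increasing subsequence ending at position i. Then dp = [1, 2, 2, 3, 1, 1, 3, 1, 2, 2, 3, 4].
The maximum is 4; one witness is 10, 14, 18, 19 at positions 1,2,4,12.

4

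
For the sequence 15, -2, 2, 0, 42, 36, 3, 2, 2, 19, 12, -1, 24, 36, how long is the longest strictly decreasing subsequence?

5

One longest decreasing subsequence is 42, 36, 3, 2, -1 (positions 5,6,7,8,12), of length 5; no longer one exists.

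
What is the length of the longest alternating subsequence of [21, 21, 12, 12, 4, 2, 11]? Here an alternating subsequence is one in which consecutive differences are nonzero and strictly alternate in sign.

3

A longest alternating subsequence is 21, 4, 11 (positions 1,5,7); its 2 consecutive differences strictly alternate in sign, and length 3 is optimal.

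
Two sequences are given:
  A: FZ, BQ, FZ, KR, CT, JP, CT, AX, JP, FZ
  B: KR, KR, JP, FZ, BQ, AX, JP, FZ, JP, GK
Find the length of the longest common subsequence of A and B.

5

Backtracking the LCS table gives one alignment: FZ (A1,B4) → BQ (A2,B5) → AX (A8,B6) → JP (A9,B7) → FZ (A10,B8).
So the longest common subsequence has length 5.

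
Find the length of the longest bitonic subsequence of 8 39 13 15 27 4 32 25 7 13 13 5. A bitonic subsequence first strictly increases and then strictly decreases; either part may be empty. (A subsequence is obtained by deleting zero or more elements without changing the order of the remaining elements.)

One longest bitonic subsequence is 8, 13, 15, 27, 32, 25, 13, 5 (positions 1,3,4,5,7,8,11,12): it rises to 32 then falls. Length 8 is optimal.

8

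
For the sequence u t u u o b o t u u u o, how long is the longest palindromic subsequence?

One longest palindromic subsequence is uuuobouuu (positions 1,3,4,5,6,7,9,10,11); it reads the same forward and backward, and the interval DP gives dp[1][12] = 9.

9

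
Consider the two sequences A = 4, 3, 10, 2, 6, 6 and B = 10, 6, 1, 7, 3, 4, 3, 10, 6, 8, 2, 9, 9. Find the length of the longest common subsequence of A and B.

A longest common subsequence is 4, 3, 10, 2 (length 4); the LCS DP confirms no longer common subsequence exists.

4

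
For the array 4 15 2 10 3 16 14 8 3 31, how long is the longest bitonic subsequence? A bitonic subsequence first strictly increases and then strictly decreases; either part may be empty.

6

Let inc[i] be the LIS ending at i and dec[i] the longest strictly decreasing subsequence starting at i. inc = [1, 2, 1, 2, 2, 3, 3, 3, 2, 4], dec = [2, 4, 1, 3, 1, 4, 3, 2, 1, 1].
max_i inc[i]+dec[i]−1 = 6, with one witness 4, 15, 16, 14, 8, 3.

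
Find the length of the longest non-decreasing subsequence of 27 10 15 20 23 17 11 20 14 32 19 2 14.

5

Let dp[i] be the longest non-decreasing subsequence ending at position i. Then dp = [1, 1, 2, 3, 4, 3, 2, 4, 3, 5, 4, 1, 4].
The maximum is 5; one witness is 10, 15, 20, 23, 32 at positions 2,3,4,5,10.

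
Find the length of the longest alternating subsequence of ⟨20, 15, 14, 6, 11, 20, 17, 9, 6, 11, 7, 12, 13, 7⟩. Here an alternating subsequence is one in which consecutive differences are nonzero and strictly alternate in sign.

Track the best alternating length ending on an up-step vs a down-step at each position: up/down = 1/1, 1/2, 1/2, 1/2, 3/2, 3/1, 3/4, 3/4, 1/4, 5/4, 5/6, 7/4, 7/4, 5/8.
The maximum over both is 8; one such subsequence is 20, 6, 11, 9, 11, 7, 12, 7.

8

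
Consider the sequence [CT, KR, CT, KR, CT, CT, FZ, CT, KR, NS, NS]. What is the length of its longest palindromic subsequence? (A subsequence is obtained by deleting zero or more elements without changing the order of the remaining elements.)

Using dp[i][j] = 2 + dp[i+1][j−1] if the ends match, else max(dp[i+1][j], dp[i][j−1]):
dp[1][11] = 6. A witness is KR CT CT CT CT KR at positions 2,3,5,6,8,9.

6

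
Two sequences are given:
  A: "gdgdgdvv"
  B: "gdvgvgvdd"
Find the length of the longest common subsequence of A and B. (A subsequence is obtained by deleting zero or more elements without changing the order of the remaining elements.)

5

A longest common subsequence is gdgdd (length 5); the LCS DP confirms no longer common subsequence exists.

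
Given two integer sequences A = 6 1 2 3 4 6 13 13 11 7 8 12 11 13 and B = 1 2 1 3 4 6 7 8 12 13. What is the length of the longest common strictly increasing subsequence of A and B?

For each value that appears in both, track the longest common increasing run ending there.
The best achievable length is 9; one witness is 1, 2, 3, 4, 6, 7, 8, 12, 13 (A-positions 2,3,4,5,6,10,11,12,14, B-positions 1,2,4,5,6,7,8,9,10).

9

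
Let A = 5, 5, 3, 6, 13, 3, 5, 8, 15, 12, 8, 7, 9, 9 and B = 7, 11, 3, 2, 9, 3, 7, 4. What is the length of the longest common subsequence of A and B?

A longest common subsequence is 3, 3, 7 (length 3); the LCS DP confirms no longer common subsequence exists.

3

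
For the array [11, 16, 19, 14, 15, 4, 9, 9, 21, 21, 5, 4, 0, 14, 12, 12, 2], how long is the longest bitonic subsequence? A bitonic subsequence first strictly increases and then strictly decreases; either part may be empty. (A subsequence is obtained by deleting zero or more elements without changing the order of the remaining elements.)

8

Let inc[i] be the LIS ending at i and dec[i] the longest strictly decreasing subsequence starting at i. inc = [1, 2, 3, 2, 3, 1, 2, 2, 4, 4, 2, 1, 1, 3, 3, 3, 2], dec = [5, 6, 6, 5, 5, 2, 4, 4, 4, 4, 3, 2, 1, 3, 2, 2, 1].
max_i inc[i]+dec[i]−1 = 8, with one witness 11, 16, 19, 15, 9, 5, 4, 2.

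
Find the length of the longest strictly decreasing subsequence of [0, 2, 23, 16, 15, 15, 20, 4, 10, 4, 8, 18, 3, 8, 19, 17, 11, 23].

Let dp[i] be the longest decreasing subsequence ending at position i. Then dp = [1, 1, 1, 2, 3, 3, 2, 4, 4, 5, 5, 3, 6, 5, 3, 4, 5, 1].
The maximum is 6; one witness is 23, 16, 15, 10, 4, 3 at positions 3,4,5,9,10,13.

6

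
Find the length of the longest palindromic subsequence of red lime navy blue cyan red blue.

3

One longest palindromic subsequence is blue red blue (positions 4,6,7); it reads the same forward and backward, and the interval DP gives dp[1][7] = 3.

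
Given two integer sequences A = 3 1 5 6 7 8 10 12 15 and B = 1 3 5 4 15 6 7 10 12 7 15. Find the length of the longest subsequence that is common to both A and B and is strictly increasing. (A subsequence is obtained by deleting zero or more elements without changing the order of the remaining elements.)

For each value that appears in both, track the longest common increasing run ending there.
The best achievable length is 7; one witness is 1, 5, 6, 7, 10, 12, 15 (A-positions 2,3,4,5,7,8,9, B-positions 1,3,6,7,8,9,11).

7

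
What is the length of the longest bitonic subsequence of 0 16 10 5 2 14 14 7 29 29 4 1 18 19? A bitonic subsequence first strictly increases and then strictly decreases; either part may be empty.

One longest bitonic subsequence is 0, 16, 14, 7, 4, 1 (positions 1,2,7,8,11,12): it rises to 16 then falls. Length 6 is optimal.

6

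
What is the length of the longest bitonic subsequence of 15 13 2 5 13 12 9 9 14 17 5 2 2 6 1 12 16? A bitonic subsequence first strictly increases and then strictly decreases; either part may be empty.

8

Let inc[i] be the LIS ending at i and dec[i] the longest strictly decreasing subsequence starting at i. inc = [1, 1, 1, 2, 3, 3, 3, 3, 4, 5, 2, 1, 1, 3, 1, 4, 5], dec = [7, 6, 2, 3, 6, 5, 4, 4, 4, 4, 3, 2, 2, 2, 1, 1, 1].
max_i inc[i]+dec[i]−1 = 8, with one witness 2, 5, 13, 12, 9, 5, 2, 1.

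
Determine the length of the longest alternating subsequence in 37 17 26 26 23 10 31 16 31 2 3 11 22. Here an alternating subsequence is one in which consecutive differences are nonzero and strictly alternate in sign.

A longest alternating subsequence is 37, 17, 26, 23, 31, 16, 31, 2, 3 (positions 1,2,3,5,7,8,9,10,11); its 8 consecutive differences strictly alternate in sign, and length 9 is optimal.

9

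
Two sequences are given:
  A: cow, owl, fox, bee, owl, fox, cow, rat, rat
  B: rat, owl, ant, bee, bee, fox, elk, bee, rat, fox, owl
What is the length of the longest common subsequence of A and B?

A longest common subsequence is owl, fox, bee, owl (length 4); the LCS DP confirms no longer common subsequence exists.

4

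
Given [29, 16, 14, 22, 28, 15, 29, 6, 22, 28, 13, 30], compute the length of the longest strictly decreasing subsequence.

4

Scanning left to right, the best length ending at each element is: 29→1, 16→2, 14→3, 22→2, 28→2, 15→3, 29→1, 6→4, 22→3, 28→2, 13→4, 30→1.
So the longest decreasing subsequence has length 4, e.g. 29, 16, 14, 6.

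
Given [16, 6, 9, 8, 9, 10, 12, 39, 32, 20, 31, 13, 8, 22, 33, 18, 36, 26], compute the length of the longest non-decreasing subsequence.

Scanning left to right, the best length ending at each element is: 16→1, 6→1, 9→2, 8→2, 9→3, 10→4, 12→5, 39→6, 32→6, 20→6, 31→7, 13→6, 8→3, 22→7, 33→8, 18→7, 36→9, 26→8.
So the longest non-decreasing subsequence has length 9, e.g. 6, 9, 9, 10, 12, 20, 31, 33, 36.

9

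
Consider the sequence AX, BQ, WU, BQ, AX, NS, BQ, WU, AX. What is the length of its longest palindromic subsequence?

7

One longest palindromic subsequence is AX WU BQ NS BQ WU AX (positions 1,3,4,6,7,8,9); it reads the same forward and backward, and the interval DP gives dp[1][9] = 7.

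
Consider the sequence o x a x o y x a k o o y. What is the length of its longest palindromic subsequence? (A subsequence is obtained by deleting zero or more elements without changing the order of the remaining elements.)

One longest palindromic subsequence is oaxyxao (positions 1,3,4,6,7,8,11); it reads the same forward and backward, and the interval DP gives dp[1][12] = 7.

7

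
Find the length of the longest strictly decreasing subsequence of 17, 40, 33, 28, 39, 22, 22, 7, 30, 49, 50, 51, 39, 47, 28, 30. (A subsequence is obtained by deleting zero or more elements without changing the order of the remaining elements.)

5

Scanning left to right, the best length ending at each element is: 17→1, 40→1, 33→2, 28→3, 39→2, 22→4, 22→4, 7→5, 30→3, 49→1, 50→1, 51→1, 39→2, 47→2, 28→4, 30→3.
So the longest decreasing subsequence has length 5, e.g. 40, 33, 28, 22, 7.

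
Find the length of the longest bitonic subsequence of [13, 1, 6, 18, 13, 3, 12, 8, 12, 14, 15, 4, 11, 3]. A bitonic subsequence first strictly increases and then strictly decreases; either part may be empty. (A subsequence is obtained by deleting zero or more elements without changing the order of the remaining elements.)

One longest bitonic subsequence is 1, 6, 18, 13, 12, 8, 4, 3 (positions 2,3,4,5,7,8,12,14): it rises to 18 then falls. Length 8 is optimal.

8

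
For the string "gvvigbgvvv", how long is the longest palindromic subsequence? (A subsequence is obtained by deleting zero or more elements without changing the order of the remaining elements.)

7

One longest palindromic subsequence is vvgbgvv (positions 2,3,5,6,7,9,10); it reads the same forward and backward, and the interval DP gives dp[1][10] = 7.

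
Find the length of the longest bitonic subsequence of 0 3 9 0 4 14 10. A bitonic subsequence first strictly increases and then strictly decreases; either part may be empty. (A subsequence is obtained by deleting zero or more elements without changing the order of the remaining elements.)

5

Let inc[i] be the LIS ending at i and dec[i] the longest strictly decreasing subsequence starting at i. inc = [1, 2, 3, 1, 3, 4, 4], dec = [1, 2, 2, 1, 1, 2, 1].
max_i inc[i]+dec[i]−1 = 5, with one witness 0, 3, 9, 14, 10.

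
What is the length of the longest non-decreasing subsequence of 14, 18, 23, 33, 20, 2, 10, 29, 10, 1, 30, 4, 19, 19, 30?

6

Let dp[i] be the longest non-decreasing subsequence ending at position i. Then dp = [1, 2, 3, 4, 3, 1, 2, 4, 3, 1, 5, 2, 4, 5, 6].
The maximum is 6; one witness is 14, 18, 23, 29, 30, 30 at positions 1,2,3,8,11,15.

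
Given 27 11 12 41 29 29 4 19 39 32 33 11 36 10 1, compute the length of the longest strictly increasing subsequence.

6

Let dp[i] be the longest increasing subsequence ending at position i. Then dp = [1, 1, 2, 3, 3, 3, 1, 3, 4, 4, 5, 2, 6, 2, 1].
The maximum is 6; one witness is 11, 12, 29, 32, 33, 36 at positions 2,3,5,10,11,13.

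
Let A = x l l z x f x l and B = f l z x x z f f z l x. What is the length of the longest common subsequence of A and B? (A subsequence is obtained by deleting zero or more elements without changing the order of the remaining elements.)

5

A longest common subsequence is lzxfx (length 5); the LCS DP confirms no longer common subsequence exists.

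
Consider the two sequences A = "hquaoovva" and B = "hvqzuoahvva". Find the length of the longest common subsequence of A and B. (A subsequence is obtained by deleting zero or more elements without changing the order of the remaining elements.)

A longest common subsequence is hquavva (length 7); the LCS DP confirms no longer common subsequence exists.

7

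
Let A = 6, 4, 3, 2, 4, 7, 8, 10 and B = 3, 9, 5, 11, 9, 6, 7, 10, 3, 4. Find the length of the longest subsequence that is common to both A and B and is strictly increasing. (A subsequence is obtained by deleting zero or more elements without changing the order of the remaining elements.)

A longest common strictly increasing subsequence is 3, 7, 10 (length 3); it appears in order in both A and B, and no longer such subsequence exists.

3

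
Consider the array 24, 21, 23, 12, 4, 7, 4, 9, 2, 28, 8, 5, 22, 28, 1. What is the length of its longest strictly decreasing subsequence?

Let dp[i] be the longest decreasing subsequence ending at position i. Then dp = [1, 2, 2, 3, 4, 4, 5, 4, 6, 1, 5, 6, 3, 1, 7].
The maximum is 7; one witness is 24, 21, 12, 7, 4, 2, 1 at positions 1,2,4,6,7,9,15.

7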